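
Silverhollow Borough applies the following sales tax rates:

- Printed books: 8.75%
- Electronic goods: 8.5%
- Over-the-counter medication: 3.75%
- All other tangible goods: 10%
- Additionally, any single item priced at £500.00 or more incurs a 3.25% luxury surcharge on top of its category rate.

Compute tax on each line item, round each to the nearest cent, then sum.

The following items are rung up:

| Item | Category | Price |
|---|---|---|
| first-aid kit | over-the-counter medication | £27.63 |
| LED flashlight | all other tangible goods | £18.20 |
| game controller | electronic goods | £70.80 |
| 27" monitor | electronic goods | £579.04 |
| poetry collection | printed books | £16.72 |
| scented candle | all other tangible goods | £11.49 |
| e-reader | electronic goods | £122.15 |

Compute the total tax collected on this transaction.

First-aid kit £27.63: over-the-counter medication → 3.75% → £1.04
LED flashlight £18.20: all other tangible goods → 10% → £1.82
Game controller £70.80: electronic goods → 8.5% → £6.02
27" monitor £579.04: electronic goods → 8.5% + 3.25% surcharge = 11.75% → £68.04
Poetry collection £16.72: printed books → 8.75% → £1.46
Scented candle £11.49: all other tangible goods → 10% → £1.15
E-reader £122.15: electronic goods → 8.5% → £10.38
Total tax = £1.04 + £1.82 + £6.02 + £68.04 + £1.46 + £1.15 + £10.38 = £89.91

£89.91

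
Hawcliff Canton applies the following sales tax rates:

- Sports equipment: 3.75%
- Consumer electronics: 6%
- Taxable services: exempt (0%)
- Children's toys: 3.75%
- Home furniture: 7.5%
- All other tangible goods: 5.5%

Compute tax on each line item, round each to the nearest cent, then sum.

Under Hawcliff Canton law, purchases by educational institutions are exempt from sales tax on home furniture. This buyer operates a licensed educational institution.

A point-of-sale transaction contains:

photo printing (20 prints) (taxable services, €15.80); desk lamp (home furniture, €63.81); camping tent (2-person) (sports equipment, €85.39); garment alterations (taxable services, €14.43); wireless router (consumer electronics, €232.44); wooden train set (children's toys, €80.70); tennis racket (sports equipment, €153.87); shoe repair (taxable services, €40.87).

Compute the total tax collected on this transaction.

Photo printing (20 prints) €15.80: taxable services → 0% → €0.00
Desk lamp €63.81: home furniture, buyer-exempt → 0% → €0.00
Camping tent (2-person) €85.39: sports equipment → 3.75% → €3.20
Garment alterations €14.43: taxable services → 0% → €0.00
Wireless router €232.44: consumer electronics → 6% → €13.95
Wooden train set €80.70: children's toys → 3.75% → €3.03
Tennis racket €153.87: sports equipment → 3.75% → €5.77
Shoe repair €40.87: taxable services → 0% → €0.00
Total tax = €3.20 + €13.95 + €3.03 + €5.77 = €25.95

€25.95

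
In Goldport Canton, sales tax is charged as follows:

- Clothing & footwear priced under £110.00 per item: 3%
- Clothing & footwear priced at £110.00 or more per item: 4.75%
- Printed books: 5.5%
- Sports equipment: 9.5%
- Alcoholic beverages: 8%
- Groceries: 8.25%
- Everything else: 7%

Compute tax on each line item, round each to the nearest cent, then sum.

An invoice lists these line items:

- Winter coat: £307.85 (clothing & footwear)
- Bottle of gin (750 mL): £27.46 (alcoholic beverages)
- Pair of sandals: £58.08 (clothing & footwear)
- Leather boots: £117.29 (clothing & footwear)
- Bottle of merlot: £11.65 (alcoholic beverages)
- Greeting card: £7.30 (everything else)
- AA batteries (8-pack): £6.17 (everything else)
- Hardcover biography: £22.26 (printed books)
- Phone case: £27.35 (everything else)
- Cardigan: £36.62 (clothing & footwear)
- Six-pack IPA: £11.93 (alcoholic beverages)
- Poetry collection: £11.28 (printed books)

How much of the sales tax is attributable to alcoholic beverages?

£4.08

Bottle of gin (750 mL) £27.46: alcoholic beverages → 8% → £2.20
Bottle of merlot £11.65: alcoholic beverages → 8% → £0.93
Six-pack IPA £11.93: alcoholic beverages → 8% → £0.95
Tax on alcoholic beverages = £2.20 + £0.93 + £0.95 = £4.08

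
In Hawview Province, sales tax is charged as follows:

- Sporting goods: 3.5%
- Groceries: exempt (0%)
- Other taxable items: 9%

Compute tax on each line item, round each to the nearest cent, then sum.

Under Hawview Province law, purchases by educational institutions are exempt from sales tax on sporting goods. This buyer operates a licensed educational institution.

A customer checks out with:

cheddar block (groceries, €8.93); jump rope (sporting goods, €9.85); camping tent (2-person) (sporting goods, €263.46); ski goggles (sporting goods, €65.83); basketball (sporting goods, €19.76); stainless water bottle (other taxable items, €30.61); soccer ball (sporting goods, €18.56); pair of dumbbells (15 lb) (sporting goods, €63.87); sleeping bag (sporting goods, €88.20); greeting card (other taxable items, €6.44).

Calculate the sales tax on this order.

Cheddar block €8.93: groceries → 0% → €0.00
Jump rope €9.85: sporting goods, buyer-exempt → 0% → €0.00
Camping tent (2-person) €263.46: sporting goods, buyer-exempt → 0% → €0.00
Ski goggles €65.83: sporting goods, buyer-exempt → 0% → €0.00
Basketball €19.76: sporting goods, buyer-exempt → 0% → €0.00
Stainless water bottle €30.61: other taxable items → 9% → €2.75
Soccer ball €18.56: sporting goods, buyer-exempt → 0% → €0.00
Pair of dumbbells (15 lb) €63.87: sporting goods, buyer-exempt → 0% → €0.00
Sleeping bag €88.20: sporting goods, buyer-exempt → 0% → €0.00
Greeting card €6.44: other taxable items → 9% → €0.58
Total tax = €2.75 + €0.58 = €3.33

€3.33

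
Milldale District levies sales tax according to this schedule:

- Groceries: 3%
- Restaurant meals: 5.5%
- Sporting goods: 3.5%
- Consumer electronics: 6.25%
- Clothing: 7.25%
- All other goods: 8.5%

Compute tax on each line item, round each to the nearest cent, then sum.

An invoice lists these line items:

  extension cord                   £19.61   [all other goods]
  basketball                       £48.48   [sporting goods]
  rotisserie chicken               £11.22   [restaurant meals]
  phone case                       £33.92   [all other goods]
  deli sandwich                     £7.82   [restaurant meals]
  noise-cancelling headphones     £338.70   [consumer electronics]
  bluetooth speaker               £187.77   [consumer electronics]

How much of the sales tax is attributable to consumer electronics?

£32.91

Noise-cancelling headphones £338.70: consumer electronics → 6.25% → £21.17
Bluetooth speaker £187.77: consumer electronics → 6.25% → £11.74
Tax on consumer electronics = £21.17 + £11.74 = £32.91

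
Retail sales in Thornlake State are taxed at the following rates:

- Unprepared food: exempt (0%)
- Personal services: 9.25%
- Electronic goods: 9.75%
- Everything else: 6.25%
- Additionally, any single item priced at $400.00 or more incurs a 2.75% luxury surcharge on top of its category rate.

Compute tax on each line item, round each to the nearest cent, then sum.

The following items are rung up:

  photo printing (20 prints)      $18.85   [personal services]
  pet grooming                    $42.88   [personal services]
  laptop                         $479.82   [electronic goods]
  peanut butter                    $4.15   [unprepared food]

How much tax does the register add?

Photo printing (20 prints) $18.85: personal services → 9.25% → $1.74
Pet grooming $42.88: personal services → 9.25% → $3.97
Laptop $479.82: electronic goods → 9.75% + 2.75% surcharge = 12.5% → $59.98
Peanut butter $4.15: unprepared food → 0% → $0.00
Total tax = $1.74 + $3.97 + $59.98 = $65.69

$65.69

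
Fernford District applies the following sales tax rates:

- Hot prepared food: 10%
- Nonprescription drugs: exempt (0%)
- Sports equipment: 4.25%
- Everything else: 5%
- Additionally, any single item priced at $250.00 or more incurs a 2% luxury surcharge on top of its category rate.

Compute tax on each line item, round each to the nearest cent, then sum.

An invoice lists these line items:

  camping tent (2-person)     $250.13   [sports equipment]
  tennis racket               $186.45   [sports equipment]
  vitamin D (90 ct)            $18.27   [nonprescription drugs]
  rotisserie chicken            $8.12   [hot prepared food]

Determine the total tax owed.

$24.36

Camping tent (2-person) $250.13: sports equipment → 4.25% + 2% surcharge = 6.25% → $15.63
Tennis racket $186.45: sports equipment → 4.25% → $7.92
Vitamin D (90 ct) $18.27: nonprescription drugs → 0% → $0.00
Rotisserie chicken $8.12: hot prepared food → 10% → $0.81
Total tax = $15.63 + $7.92 + $0.81 = $24.36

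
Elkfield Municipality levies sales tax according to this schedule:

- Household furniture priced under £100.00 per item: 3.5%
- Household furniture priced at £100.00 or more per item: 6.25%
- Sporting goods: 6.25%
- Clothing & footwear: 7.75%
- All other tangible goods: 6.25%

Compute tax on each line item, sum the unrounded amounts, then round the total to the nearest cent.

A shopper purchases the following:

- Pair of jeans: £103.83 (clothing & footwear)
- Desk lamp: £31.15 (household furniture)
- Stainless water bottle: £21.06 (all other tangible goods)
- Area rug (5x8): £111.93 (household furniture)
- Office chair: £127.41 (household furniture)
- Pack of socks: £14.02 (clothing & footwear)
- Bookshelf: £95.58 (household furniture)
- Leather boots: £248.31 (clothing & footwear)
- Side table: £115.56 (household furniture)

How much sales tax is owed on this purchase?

Pair of jeans £103.83: clothing & footwear → 7.75% → £8.046825
Desk lamp £31.15: household furniture, under £100.00 → 3.5% → £1.09025
Stainless water bottle £21.06: all other tangible goods → 6.25% → £1.31625
Area rug (5x8) £111.93: household furniture, £100.00 or more → 6.25% → £6.995625
Office chair £127.41: household furniture, £100.00 or more → 6.25% → £7.963125
Pack of socks £14.02: clothing & footwear → 7.75% → £1.08655
Bookshelf £95.58: household furniture, under £100.00 → 3.5% → £3.3453
Leather boots £248.31: clothing & footwear → 7.75% → £19.244025
Side table £115.56: household furniture, £100.00 or more → 6.25% → £7.2225
Unrounded tax sum = £56.31045 → £56.31

£56.31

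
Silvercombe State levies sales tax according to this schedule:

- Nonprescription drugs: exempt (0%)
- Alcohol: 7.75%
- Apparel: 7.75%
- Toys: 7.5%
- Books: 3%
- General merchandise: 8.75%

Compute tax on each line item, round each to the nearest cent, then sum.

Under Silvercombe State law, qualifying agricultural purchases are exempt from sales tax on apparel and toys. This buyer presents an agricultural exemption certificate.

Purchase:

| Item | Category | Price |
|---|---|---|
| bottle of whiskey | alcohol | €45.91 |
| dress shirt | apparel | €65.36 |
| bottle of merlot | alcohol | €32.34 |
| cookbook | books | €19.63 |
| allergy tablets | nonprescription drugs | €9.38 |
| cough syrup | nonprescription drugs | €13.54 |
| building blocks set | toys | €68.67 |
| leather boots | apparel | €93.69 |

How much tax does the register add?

€6.66

Bottle of whiskey €45.91: alcohol → 7.75% → €3.56
Dress shirt €65.36: apparel, buyer-exempt → 0% → €0.00
Bottle of merlot €32.34: alcohol → 7.75% → €2.51
Cookbook €19.63: books → 3% → €0.59
Allergy tablets €9.38: nonprescription drugs → 0% → €0.00
Cough syrup €13.54: nonprescription drugs → 0% → €0.00
Building blocks set €68.67: toys, buyer-exempt → 0% → €0.00
Leather boots €93.69: apparel, buyer-exempt → 0% → €0.00
Total tax = €3.56 + €2.51 + €0.59 = €6.66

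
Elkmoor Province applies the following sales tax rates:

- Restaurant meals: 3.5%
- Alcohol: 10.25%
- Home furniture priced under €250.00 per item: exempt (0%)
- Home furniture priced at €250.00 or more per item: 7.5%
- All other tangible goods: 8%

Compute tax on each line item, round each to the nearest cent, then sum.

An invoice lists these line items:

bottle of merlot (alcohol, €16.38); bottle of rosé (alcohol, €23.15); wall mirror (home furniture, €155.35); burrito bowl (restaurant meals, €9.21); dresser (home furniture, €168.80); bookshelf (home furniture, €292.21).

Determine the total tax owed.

Bottle of merlot €16.38: alcohol → 10.25% → €1.68
Bottle of rosé €23.15: alcohol → 10.25% → €2.37
Wall mirror €155.35: home furniture, under €250.00 → 0% → €0.00
Burrito bowl €9.21: restaurant meals → 3.5% → €0.32
Dresser €168.80: home furniture, under €250.00 → 0% → €0.00
Bookshelf €292.21: home furniture, €250.00 or more → 7.5% → €21.92
Total tax = €1.68 + €2.37 + €0.32 + €21.92 = €26.29

€26.29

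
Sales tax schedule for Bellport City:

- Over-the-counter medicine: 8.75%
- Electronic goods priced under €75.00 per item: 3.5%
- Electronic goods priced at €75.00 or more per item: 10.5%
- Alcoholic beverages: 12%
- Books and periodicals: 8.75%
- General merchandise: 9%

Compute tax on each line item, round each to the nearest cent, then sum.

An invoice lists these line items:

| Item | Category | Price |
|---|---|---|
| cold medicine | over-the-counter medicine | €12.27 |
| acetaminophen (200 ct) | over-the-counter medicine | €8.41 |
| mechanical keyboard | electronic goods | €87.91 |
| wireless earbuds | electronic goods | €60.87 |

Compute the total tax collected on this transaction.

€13.17

Cold medicine €12.27: over-the-counter medicine → 8.75% → €1.07
Acetaminophen (200 ct) €8.41: over-the-counter medicine → 8.75% → €0.74
Mechanical keyboard €87.91: electronic goods, €75.00 or more → 10.5% → €9.23
Wireless earbuds €60.87: electronic goods, under €75.00 → 3.5% → €2.13
Total tax = €1.07 + €0.74 + €9.23 + €2.13 = €13.17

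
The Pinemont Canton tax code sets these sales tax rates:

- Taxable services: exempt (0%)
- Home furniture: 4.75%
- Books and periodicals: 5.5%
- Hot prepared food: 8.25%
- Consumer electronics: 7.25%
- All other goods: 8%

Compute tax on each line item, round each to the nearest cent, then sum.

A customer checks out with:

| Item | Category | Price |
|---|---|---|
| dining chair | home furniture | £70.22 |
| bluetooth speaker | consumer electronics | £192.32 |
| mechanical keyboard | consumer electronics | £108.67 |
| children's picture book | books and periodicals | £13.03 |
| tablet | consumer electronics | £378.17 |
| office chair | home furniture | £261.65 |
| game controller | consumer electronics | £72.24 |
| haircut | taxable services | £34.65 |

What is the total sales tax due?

£70.97

Dining chair £70.22: home furniture → 4.75% → £3.34
Bluetooth speaker £192.32: consumer electronics → 7.25% → £13.94
Mechanical keyboard £108.67: consumer electronics → 7.25% → £7.88
Children's picture book £13.03: books and periodicals → 5.5% → £0.72
Tablet £378.17: consumer electronics → 7.25% → £27.42
Office chair £261.65: home furniture → 4.75% → £12.43
Game controller £72.24: consumer electronics → 7.25% → £5.24
Haircut £34.65: taxable services → 0% → £0.00
Total tax = £3.34 + £13.94 + £7.88 + £0.72 + £27.42 + £12.43 + £5.24 = £70.97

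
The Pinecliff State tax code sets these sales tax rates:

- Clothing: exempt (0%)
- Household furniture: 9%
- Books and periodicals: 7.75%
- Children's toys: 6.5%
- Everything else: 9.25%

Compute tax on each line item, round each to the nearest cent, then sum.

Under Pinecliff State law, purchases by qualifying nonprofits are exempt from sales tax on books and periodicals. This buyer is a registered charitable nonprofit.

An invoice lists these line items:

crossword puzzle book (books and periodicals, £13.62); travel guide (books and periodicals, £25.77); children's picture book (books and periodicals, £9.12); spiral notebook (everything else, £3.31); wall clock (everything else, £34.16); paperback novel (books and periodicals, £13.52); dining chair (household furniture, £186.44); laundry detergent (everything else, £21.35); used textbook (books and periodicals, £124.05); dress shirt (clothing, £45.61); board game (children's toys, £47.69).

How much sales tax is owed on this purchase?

£25.32

Crossword puzzle book £13.62: books and periodicals, buyer-exempt → 0% → £0.00
Travel guide £25.77: books and periodicals, buyer-exempt → 0% → £0.00
Children's picture book £9.12: books and periodicals, buyer-exempt → 0% → £0.00
Spiral notebook £3.31: everything else → 9.25% → £0.31
Wall clock £34.16: everything else → 9.25% → £3.16
Paperback novel £13.52: books and periodicals, buyer-exempt → 0% → £0.00
Dining chair £186.44: household furniture → 9% → £16.78
Laundry detergent £21.35: everything else → 9.25% → £1.97
Used textbook £124.05: books and periodicals, buyer-exempt → 0% → £0.00
Dress shirt £45.61: clothing → 0% → £0.00
Board game £47.69: children's toys → 6.5% → £3.10
Total tax = £0.31 + £3.16 + £16.78 + £1.97 + £3.10 = £25.32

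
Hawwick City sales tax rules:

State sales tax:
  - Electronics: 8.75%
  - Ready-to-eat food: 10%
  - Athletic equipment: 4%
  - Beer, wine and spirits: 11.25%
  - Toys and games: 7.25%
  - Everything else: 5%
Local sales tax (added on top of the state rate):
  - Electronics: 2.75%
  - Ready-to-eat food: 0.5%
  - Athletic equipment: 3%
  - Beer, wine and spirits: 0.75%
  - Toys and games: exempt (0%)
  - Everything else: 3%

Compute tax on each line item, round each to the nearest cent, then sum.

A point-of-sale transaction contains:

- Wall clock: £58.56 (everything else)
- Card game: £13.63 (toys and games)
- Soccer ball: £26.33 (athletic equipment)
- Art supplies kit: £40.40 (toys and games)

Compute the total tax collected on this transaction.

£10.44

Wall clock £58.56: everything else → 5% + 3% local = 8% → £4.68
Card game £13.63: toys and games → 7.25% + 0% local = 7.25% → £0.99
Soccer ball £26.33: athletic equipment → 4% + 3% local = 7% → £1.84
Art supplies kit £40.40: toys and games → 7.25% + 0% local = 7.25% → £2.93
Total tax = £4.68 + £0.99 + £1.84 + £2.93 = £10.44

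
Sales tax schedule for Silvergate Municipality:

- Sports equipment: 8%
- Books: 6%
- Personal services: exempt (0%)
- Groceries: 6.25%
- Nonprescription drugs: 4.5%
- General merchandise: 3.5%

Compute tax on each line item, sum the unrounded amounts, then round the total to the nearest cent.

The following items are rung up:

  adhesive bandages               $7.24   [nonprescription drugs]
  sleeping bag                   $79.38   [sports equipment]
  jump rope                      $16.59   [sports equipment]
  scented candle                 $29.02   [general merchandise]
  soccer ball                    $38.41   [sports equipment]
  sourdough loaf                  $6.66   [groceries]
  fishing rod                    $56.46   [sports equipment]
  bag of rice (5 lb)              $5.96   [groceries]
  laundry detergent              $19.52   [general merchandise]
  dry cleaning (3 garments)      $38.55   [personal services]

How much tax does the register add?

Adhesive bandages $7.24: nonprescription drugs → 4.5% → $0.3258
Sleeping bag $79.38: sports equipment → 8% → $6.3504
Jump rope $16.59: sports equipment → 8% → $1.3272
Scented candle $29.02: general merchandise → 3.5% → $1.0157
Soccer ball $38.41: sports equipment → 8% → $3.0728
Sourdough loaf $6.66: groceries → 6.25% → $0.41625
Fishing rod $56.46: sports equipment → 8% → $4.5168
Bag of rice (5 lb) $5.96: groceries → 6.25% → $0.3725
Laundry detergent $19.52: general merchandise → 3.5% → $0.6832
Dry cleaning (3 garments) $38.55: personal services → 0% → $0.00
Unrounded tax sum = $18.08065 → $18.08

$18.08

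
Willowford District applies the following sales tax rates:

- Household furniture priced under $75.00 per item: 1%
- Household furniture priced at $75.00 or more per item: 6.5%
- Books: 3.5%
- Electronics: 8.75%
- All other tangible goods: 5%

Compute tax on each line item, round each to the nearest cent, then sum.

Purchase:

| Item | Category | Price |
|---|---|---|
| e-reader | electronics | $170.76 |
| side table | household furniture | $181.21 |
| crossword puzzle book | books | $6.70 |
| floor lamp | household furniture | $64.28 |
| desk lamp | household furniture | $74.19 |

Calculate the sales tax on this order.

$28.33

E-reader $170.76: electronics → 8.75% → $14.94
Side table $181.21: household furniture, $75.00 or more → 6.5% → $11.78
Crossword puzzle book $6.70: books → 3.5% → $0.23
Floor lamp $64.28: household furniture, under $75.00 → 1% → $0.64
Desk lamp $74.19: household furniture, under $75.00 → 1% → $0.74
Total tax = $14.94 + $11.78 + $0.23 + $0.64 + $0.74 = $28.33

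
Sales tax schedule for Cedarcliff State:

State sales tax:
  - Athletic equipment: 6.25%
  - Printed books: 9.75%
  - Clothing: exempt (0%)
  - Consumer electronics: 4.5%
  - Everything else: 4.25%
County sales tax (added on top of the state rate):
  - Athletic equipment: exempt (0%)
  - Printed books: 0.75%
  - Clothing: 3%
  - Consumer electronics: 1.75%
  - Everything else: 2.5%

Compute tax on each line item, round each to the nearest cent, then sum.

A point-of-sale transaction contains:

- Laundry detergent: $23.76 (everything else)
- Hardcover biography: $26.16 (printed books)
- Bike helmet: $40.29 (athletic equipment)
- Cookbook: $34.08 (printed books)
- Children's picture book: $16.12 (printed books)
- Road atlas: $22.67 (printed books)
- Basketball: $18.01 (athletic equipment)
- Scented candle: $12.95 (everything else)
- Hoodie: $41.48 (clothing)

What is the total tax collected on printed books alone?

Hardcover biography $26.16: printed books → 9.75% + 0.75% county = 10.5% → $2.75
Cookbook $34.08: printed books → 9.75% + 0.75% county = 10.5% → $3.58
Children's picture book $16.12: printed books → 9.75% + 0.75% county = 10.5% → $1.69
Road atlas $22.67: printed books → 9.75% + 0.75% county = 10.5% → $2.38
Tax on printed books = $2.75 + $3.58 + $1.69 + $2.38 = $10.40

$10.40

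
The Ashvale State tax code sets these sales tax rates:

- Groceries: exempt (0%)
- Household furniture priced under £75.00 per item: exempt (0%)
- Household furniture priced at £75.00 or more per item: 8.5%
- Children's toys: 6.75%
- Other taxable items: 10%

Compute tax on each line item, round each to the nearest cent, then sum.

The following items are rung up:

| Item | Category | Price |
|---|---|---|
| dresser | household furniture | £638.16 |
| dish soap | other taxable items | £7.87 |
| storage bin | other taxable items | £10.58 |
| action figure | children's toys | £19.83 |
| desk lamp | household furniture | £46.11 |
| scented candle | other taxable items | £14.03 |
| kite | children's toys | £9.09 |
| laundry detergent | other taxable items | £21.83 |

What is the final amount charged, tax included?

Dresser £638.16: household furniture, £75.00 or more → 8.5% → £54.24
Dish soap £7.87: other taxable items → 10% → £0.79
Storage bin £10.58: other taxable items → 10% → £1.06
Action figure £19.83: children's toys → 6.75% → £1.34
Desk lamp £46.11: household furniture, under £75.00 → 0% → £0.00
Scented candle £14.03: other taxable items → 10% → £1.40
Kite £9.09: children's toys → 6.75% → £0.61
Laundry detergent £21.83: other taxable items → 10% → £2.18
Subtotal = £767.50; tax = £61.62; total due = £829.12

£829.12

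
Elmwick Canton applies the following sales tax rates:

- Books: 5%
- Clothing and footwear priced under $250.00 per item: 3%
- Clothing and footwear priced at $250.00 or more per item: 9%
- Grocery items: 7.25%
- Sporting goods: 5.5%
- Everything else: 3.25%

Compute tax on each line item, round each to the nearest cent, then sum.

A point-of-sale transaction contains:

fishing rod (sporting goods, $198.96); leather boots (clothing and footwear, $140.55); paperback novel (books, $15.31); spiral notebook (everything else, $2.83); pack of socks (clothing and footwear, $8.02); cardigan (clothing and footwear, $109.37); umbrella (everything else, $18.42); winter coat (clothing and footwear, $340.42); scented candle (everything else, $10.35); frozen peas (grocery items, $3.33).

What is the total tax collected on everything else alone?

$1.03

Spiral notebook $2.83: everything else → 3.25% → $0.09
Umbrella $18.42: everything else → 3.25% → $0.60
Scented candle $10.35: everything else → 3.25% → $0.34
Tax on everything else = $0.09 + $0.60 + $0.34 = $1.03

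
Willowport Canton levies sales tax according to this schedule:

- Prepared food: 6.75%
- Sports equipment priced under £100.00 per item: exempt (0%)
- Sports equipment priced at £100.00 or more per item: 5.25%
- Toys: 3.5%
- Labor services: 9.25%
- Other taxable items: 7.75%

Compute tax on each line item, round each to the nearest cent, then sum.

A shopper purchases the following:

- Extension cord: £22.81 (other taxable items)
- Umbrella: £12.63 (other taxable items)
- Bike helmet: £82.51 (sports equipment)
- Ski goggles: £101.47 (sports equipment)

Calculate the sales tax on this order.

£8.08

Extension cord £22.81: other taxable items → 7.75% → £1.77
Umbrella £12.63: other taxable items → 7.75% → £0.98
Bike helmet £82.51: sports equipment, under £100.00 → 0% → £0.00
Ski goggles £101.47: sports equipment, £100.00 or more → 5.25% → £5.33
Total tax = £1.77 + £0.98 + £5.33 = £8.08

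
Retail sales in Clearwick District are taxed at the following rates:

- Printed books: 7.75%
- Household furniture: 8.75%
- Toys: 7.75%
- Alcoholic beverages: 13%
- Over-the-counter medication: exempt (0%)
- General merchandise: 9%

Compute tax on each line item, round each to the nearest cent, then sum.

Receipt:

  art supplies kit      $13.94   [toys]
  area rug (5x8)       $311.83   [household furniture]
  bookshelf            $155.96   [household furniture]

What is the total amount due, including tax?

$523.75

Art supplies kit $13.94: toys → 7.75% → $1.08
Area rug (5x8) $311.83: household furniture → 8.75% → $27.29
Bookshelf $155.96: household furniture → 8.75% → $13.65
Subtotal = $481.73; tax = $42.02; total due = $523.75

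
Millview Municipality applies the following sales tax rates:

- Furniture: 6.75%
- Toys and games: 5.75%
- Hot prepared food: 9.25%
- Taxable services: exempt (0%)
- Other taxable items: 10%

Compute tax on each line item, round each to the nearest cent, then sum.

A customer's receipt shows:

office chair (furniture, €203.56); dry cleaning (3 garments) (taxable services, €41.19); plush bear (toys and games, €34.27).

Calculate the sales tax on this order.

€15.71

Office chair €203.56: furniture → 6.75% → €13.74
Dry cleaning (3 garments) €41.19: taxable services → 0% → €0.00
Plush bear €34.27: toys and games → 5.75% → €1.97
Total tax = €13.74 + €1.97 = €15.71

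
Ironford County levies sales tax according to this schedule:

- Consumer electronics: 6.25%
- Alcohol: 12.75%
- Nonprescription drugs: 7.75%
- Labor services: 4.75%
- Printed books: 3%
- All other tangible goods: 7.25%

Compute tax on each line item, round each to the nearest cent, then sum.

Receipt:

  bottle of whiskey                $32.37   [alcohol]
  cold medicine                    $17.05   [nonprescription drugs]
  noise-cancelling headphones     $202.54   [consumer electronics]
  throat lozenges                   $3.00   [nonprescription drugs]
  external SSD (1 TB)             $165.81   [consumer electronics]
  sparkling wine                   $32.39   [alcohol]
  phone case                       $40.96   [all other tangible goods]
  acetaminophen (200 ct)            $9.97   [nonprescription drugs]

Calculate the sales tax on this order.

$36.57

Bottle of whiskey $32.37: alcohol → 12.75% → $4.13
Cold medicine $17.05: nonprescription drugs → 7.75% → $1.32
Noise-cancelling headphones $202.54: consumer electronics → 6.25% → $12.66
Throat lozenges $3.00: nonprescription drugs → 7.75% → $0.23
External SSD (1 TB) $165.81: consumer electronics → 6.25% → $10.36
Sparkling wine $32.39: alcohol → 12.75% → $4.13
Phone case $40.96: all other tangible goods → 7.25% → $2.97
Acetaminophen (200 ct) $9.97: nonprescription drugs → 7.75% → $0.77
Total tax = $4.13 + $1.32 + $12.66 + $0.23 + $10.36 + $4.13 + $2.97 + $0.77 = $36.57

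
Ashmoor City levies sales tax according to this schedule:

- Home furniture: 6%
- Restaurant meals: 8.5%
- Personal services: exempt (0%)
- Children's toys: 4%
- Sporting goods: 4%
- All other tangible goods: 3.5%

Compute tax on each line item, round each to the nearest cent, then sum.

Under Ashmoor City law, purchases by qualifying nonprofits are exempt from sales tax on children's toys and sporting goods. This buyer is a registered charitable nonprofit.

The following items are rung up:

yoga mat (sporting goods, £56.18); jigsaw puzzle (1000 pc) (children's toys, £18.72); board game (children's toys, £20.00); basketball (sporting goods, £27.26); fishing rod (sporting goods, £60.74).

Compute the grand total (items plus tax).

£182.90

Yoga mat £56.18: sporting goods, buyer-exempt → 0% → £0.00
Jigsaw puzzle (1000 pc) £18.72: children's toys, buyer-exempt → 0% → £0.00
Board game £20.00: children's toys, buyer-exempt → 0% → £0.00
Basketball £27.26: sporting goods, buyer-exempt → 0% → £0.00
Fishing rod £60.74: sporting goods, buyer-exempt → 0% → £0.00
Subtotal = £182.90; tax = £0.00; total due = £182.90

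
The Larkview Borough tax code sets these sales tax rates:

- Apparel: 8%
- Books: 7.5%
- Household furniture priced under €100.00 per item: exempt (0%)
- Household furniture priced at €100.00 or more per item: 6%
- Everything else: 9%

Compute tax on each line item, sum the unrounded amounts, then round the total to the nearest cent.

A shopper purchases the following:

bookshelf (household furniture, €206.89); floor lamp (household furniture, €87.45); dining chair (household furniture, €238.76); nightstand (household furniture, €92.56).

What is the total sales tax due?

€26.74

Bookshelf €206.89: household furniture, €100.00 or more → 6% → €12.4134
Floor lamp €87.45: household furniture, under €100.00 → 0% → €0.00
Dining chair €238.76: household furniture, €100.00 or more → 6% → €14.3256
Nightstand €92.56: household furniture, under €100.00 → 0% → €0.00
Unrounded tax sum = €26.739 → €26.74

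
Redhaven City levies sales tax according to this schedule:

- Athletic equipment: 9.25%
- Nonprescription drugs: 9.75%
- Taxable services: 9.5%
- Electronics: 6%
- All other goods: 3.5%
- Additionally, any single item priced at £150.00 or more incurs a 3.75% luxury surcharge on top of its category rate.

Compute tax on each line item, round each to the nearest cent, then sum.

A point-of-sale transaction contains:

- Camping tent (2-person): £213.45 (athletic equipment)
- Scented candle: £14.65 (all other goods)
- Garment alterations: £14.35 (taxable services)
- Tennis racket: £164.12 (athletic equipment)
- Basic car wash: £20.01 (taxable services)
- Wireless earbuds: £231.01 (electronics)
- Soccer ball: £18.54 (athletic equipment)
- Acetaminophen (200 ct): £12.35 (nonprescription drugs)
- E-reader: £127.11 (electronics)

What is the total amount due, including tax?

Camping tent (2-person) £213.45: athletic equipment → 9.25% + 3.75% surcharge = 13% → £27.75
Scented candle £14.65: all other goods → 3.5% → £0.51
Garment alterations £14.35: taxable services → 9.5% → £1.36
Tennis racket £164.12: athletic equipment → 9.25% + 3.75% surcharge = 13% → £21.34
Basic car wash £20.01: taxable services → 9.5% → £1.90
Wireless earbuds £231.01: electronics → 6% + 3.75% surcharge = 9.75% → £22.52
Soccer ball £18.54: athletic equipment → 9.25% → £1.71
Acetaminophen (200 ct) £12.35: nonprescription drugs → 9.75% → £1.20
E-reader £127.11: electronics → 6% → £7.63
Subtotal = £815.59; tax = £85.92; total due = £901.51

£901.51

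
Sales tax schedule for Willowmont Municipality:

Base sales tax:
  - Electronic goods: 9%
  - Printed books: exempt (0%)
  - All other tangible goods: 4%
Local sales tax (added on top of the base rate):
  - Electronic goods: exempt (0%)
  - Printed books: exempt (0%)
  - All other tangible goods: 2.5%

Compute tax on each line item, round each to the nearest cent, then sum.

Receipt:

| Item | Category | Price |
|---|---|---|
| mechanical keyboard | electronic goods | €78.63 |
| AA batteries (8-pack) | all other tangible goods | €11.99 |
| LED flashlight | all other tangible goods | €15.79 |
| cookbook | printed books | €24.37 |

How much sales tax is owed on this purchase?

€8.89

Mechanical keyboard €78.63: electronic goods → 9% + 0% local = 9% → €7.08
AA batteries (8-pack) €11.99: all other tangible goods → 4% + 2.5% local = 6.5% → €0.78
LED flashlight €15.79: all other tangible goods → 4% + 2.5% local = 6.5% → €1.03
Cookbook €24.37: printed books → 0% + 0% local = 0% → €0.00
Total tax = €7.08 + €0.78 + €1.03 = €8.89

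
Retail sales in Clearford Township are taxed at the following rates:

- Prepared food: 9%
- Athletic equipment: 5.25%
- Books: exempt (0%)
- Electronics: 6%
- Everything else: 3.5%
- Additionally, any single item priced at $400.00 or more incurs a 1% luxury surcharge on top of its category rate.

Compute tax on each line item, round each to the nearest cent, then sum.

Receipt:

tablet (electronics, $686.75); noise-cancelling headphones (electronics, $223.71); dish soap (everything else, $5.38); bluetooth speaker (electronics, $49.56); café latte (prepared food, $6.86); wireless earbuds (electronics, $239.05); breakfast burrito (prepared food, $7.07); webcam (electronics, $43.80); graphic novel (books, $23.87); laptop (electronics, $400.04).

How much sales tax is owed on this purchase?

Tablet $686.75: electronics → 6% + 1% surcharge = 7% → $48.07
Noise-cancelling headphones $223.71: electronics → 6% → $13.42
Dish soap $5.38: everything else → 3.5% → $0.19
Bluetooth speaker $49.56: electronics → 6% → $2.97
Café latte $6.86: prepared food → 9% → $0.62
Wireless earbuds $239.05: electronics → 6% → $14.34
Breakfast burrito $7.07: prepared food → 9% → $0.64
Webcam $43.80: electronics → 6% → $2.63
Graphic novel $23.87: books → 0% → $0.00
Laptop $400.04: electronics → 6% + 1% surcharge = 7% → $28.00
Total tax = $48.07 + $13.42 + $0.19 + $2.97 + $0.62 + $14.34 + $0.64 + $2.63 + $28.00 = $110.88

$110.88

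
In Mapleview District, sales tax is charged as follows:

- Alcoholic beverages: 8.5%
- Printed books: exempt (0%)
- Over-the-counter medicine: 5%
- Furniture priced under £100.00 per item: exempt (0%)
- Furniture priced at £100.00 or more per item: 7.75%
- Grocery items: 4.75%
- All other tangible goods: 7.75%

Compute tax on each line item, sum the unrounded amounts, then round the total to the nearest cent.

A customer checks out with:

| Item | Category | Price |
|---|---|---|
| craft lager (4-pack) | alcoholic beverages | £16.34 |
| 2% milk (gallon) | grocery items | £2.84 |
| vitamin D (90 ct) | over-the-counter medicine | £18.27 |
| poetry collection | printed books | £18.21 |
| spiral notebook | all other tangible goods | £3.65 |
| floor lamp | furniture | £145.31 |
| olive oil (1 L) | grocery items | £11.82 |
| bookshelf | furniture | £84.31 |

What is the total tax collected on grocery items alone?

2% milk (gallon) £2.84: grocery items → 4.75% → £0.1349
Olive oil (1 L) £11.82: grocery items → 4.75% → £0.56145
Tax on grocery items: unrounded sum = £0.69635 → £0.70

£0.70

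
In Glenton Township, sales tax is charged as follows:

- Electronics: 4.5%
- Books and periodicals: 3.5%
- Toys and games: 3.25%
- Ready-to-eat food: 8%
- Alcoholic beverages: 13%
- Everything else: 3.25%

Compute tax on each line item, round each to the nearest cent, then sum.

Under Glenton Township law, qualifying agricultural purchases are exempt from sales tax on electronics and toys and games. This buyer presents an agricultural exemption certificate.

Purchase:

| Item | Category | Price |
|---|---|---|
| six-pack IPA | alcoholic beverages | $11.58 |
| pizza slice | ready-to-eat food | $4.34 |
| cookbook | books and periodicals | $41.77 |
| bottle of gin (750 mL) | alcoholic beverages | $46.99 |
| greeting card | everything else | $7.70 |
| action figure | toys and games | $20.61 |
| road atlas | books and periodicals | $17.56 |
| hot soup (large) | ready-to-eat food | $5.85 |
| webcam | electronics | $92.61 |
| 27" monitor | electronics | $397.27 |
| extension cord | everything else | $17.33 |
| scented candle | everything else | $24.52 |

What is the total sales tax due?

Six-pack IPA $11.58: alcoholic beverages → 13% → $1.51
Pizza slice $4.34: ready-to-eat food → 8% → $0.35
Cookbook $41.77: books and periodicals → 3.5% → $1.46
Bottle of gin (750 mL) $46.99: alcoholic beverages → 13% → $6.11
Greeting card $7.70: everything else → 3.25% → $0.25
Action figure $20.61: toys and games, buyer-exempt → 0% → $0.00
Road atlas $17.56: books and periodicals → 3.5% → $0.61
Hot soup (large) $5.85: ready-to-eat food → 8% → $0.47
Webcam $92.61: electronics, buyer-exempt → 0% → $0.00
27" monitor $397.27: electronics, buyer-exempt → 0% → $0.00
Extension cord $17.33: everything else → 3.25% → $0.56
Scented candle $24.52: everything else → 3.25% → $0.80
Total tax = $1.51 + $0.35 + $1.46 + $6.11 + $0.25 + $0.61 + $0.47 + $0.56 + $0.80 = $12.12

$12.12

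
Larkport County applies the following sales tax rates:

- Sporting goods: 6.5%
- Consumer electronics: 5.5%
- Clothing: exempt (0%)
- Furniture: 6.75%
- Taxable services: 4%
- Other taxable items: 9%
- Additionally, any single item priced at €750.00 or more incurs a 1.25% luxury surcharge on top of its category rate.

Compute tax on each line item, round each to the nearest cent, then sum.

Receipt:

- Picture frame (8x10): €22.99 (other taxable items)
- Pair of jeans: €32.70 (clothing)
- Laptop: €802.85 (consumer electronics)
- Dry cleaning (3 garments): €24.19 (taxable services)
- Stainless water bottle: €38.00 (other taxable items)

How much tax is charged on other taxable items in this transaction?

€5.49

Picture frame (8x10) €22.99: other taxable items → 9% → €2.07
Stainless water bottle €38.00: other taxable items → 9% → €3.42
Tax on other taxable items = €2.07 + €3.42 = €5.49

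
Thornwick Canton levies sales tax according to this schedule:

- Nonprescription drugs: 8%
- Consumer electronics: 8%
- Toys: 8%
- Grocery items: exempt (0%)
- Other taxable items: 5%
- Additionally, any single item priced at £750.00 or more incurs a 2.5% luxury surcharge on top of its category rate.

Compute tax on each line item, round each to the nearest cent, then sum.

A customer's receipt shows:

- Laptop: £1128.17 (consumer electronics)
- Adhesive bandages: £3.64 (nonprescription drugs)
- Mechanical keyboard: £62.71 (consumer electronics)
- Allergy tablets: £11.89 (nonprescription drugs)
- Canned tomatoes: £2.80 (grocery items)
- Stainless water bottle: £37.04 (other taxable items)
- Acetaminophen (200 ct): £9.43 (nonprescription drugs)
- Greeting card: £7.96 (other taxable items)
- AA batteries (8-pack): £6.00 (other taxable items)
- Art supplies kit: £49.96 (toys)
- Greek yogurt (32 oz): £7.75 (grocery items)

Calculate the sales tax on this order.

Laptop £1128.17: consumer electronics → 8% + 2.5% surcharge = 10.5% → £118.46
Adhesive bandages £3.64: nonprescription drugs → 8% → £0.29
Mechanical keyboard £62.71: consumer electronics → 8% → £5.02
Allergy tablets £11.89: nonprescription drugs → 8% → £0.95
Canned tomatoes £2.80: grocery items → 0% → £0.00
Stainless water bottle £37.04: other taxable items → 5% → £1.85
Acetaminophen (200 ct) £9.43: nonprescription drugs → 8% → £0.75
Greeting card £7.96: other taxable items → 5% → £0.40
AA batteries (8-pack) £6.00: other taxable items → 5% → £0.30
Art supplies kit £49.96: toys → 8% → £4.00
Greek yogurt (32 oz) £7.75: grocery items → 0% → £0.00
Total tax = £118.46 + £0.29 + £5.02 + £0.95 + £1.85 + £0.75 + £0.40 + £0.30 + £4.00 = £132.02

£132.02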